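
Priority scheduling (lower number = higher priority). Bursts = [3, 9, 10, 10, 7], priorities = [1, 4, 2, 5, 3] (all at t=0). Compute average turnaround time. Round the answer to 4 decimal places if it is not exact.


Sort by priority (ascending = highest first):
Order: [(1, 3), (2, 10), (3, 7), (4, 9), (5, 10)]
Completion times:
  Priority 1, burst=3, C=3
  Priority 2, burst=10, C=13
  Priority 3, burst=7, C=20
  Priority 4, burst=9, C=29
  Priority 5, burst=10, C=39
Average turnaround = 104/5 = 20.8

20.8


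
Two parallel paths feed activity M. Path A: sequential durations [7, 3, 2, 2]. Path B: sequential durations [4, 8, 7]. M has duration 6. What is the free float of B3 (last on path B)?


ES(B3) = sum of predecessors on chain B = 12
EF(B3) = ES + duration = 12 + 7 = 19
Successor of B3 is M. ES(M) = max(sum(A), sum(B)) = max(14, 19) = 19
Free float = ES(successor) - EF(current) = 19 - 19 = 0

0


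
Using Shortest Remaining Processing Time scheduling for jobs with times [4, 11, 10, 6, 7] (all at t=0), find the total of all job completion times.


Since all jobs arrive at t=0, SRPT equals SPT ordering.
SPT order: [4, 6, 7, 10, 11]
Completion times:
  Job 1: p=4, C=4
  Job 2: p=6, C=10
  Job 3: p=7, C=17
  Job 4: p=10, C=27
  Job 5: p=11, C=38
Total completion time = 4 + 10 + 17 + 27 + 38 = 96

96


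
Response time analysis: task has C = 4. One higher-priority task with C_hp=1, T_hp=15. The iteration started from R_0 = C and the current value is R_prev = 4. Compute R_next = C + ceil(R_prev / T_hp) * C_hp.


R_next = C + ceil(R_prev / T_hp) * C_hp
ceil(4 / 15) = ceil(0.2667) = 1
Interference = 1 * 1 = 1
R_next = 4 + 1 = 5

5


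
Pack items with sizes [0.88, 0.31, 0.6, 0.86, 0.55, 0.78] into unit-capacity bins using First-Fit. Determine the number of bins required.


Place items sequentially using First-Fit:
  Item 0.88 -> new Bin 1
  Item 0.31 -> new Bin 2
  Item 0.6 -> Bin 2 (now 0.91)
  Item 0.86 -> new Bin 3
  Item 0.55 -> new Bin 4
  Item 0.78 -> new Bin 5
Total bins used = 5

5


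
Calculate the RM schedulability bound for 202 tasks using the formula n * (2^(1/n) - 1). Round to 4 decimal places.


Compute 2^(1/202) = 1.0034373158
Subtract 1: 1.0034373158 - 1 = 0.0034373158
Multiply by n: 202 * 0.0034373158 = 0.6943377916
Round to 4 dp: 0.6943

0.6943


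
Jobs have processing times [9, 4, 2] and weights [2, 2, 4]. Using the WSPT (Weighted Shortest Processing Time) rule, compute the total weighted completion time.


Compute p/w ratios and sort ascending (WSPT): [(2, 4), (4, 2), (9, 2)]
Compute weighted completion times:
  Job (p=2,w=4): C=2, w*C=4*2=8
  Job (p=4,w=2): C=6, w*C=2*6=12
  Job (p=9,w=2): C=15, w*C=2*15=30
Total weighted completion time = 50

50


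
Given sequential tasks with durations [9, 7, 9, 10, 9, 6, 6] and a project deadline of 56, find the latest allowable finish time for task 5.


LF(activity 5) = deadline - sum of successor durations
Successors: activities 6 through 7 with durations [6, 6]
Sum of successor durations = 12
LF = 56 - 12 = 44

44


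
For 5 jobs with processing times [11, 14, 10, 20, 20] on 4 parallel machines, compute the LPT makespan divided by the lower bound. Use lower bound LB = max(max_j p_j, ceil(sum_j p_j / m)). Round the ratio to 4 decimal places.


LPT order: [20, 20, 14, 11, 10]
Machine loads after assignment: [20, 20, 14, 21]
LPT makespan = 21
Lower bound = max(max_job, ceil(total/4)) = max(20, 19) = 20
Ratio = 21 / 20 = 1.05

1.05


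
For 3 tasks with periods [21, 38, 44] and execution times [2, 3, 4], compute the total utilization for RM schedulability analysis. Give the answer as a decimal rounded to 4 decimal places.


Compute individual utilizations (exact fractions):
  Task 1: C/T = 2/21 (approx. 0.0952)
  Task 2: C/T = 3/38 (approx. 0.0789)
  Task 3: C/T = 4/44 = 1/11 (approx. 0.0909)
Total utilization U = 2/21 + 3/38 + 1/11 = 2327/8778
Rounded to 4 decimal places: U = 0.2651
RM (Liu & Layland) bound for 3 tasks = 0.779763; compare with U = 2327/8778 (approx. 0.265095)
U <= bound, so schedulable by RM sufficient condition.

0.2651


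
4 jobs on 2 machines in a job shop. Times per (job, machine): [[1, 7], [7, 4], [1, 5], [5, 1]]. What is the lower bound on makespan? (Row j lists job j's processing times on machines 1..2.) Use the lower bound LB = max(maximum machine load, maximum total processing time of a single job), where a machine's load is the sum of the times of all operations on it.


Machine loads:
  Machine 1: 1 + 7 + 1 + 5 = 14
  Machine 2: 7 + 4 + 5 + 1 = 17
Max machine load = 17
Job totals:
  Job 1: 8
  Job 2: 11
  Job 3: 6
  Job 4: 6
Max job total = 11
Lower bound = max(17, 11) = 17

17


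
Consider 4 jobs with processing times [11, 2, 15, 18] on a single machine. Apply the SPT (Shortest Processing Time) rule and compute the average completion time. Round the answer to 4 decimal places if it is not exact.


Sort jobs by processing time (SPT order): [2, 11, 15, 18]
Compute completion times sequentially:
  Job 1: processing = 2, completes at 2
  Job 2: processing = 11, completes at 13
  Job 3: processing = 15, completes at 28
  Job 4: processing = 18, completes at 46
Sum of completion times = 89
Average completion time = 89/4 = 22.25

22.25


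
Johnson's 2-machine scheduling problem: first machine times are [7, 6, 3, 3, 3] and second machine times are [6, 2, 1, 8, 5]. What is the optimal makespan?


Apply Johnson's rule:
  Group 1 (a <= b): [(4, 3, 8), (5, 3, 5)]
  Group 2 (a > b): [(1, 7, 6), (2, 6, 2), (3, 3, 1)]
Optimal job order: [4, 5, 1, 2, 3]
Schedule:
  Job 4: M1 done at 3, M2 done at 11
  Job 5: M1 done at 6, M2 done at 16
  Job 1: M1 done at 13, M2 done at 22
  Job 2: M1 done at 19, M2 done at 24
  Job 3: M1 done at 22, M2 done at 25
Makespan = 25

25


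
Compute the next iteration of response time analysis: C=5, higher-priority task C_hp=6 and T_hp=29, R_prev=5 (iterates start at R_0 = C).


R_next = C + ceil(R_prev / T_hp) * C_hp
ceil(5 / 29) = ceil(0.1724) = 1
Interference = 1 * 6 = 6
R_next = 5 + 6 = 11

11


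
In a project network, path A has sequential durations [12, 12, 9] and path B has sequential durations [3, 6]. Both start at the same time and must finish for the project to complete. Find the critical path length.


Path A total = 12 + 12 + 9 = 33
Path B total = 3 + 6 = 9
Critical path = longest path = max(33, 9) = 33

33


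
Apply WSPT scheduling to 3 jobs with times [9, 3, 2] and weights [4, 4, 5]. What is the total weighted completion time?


Compute p/w ratios and sort ascending (WSPT): [(2, 5), (3, 4), (9, 4)]
Compute weighted completion times:
  Job (p=2,w=5): C=2, w*C=5*2=10
  Job (p=3,w=4): C=5, w*C=4*5=20
  Job (p=9,w=4): C=14, w*C=4*14=56
Total weighted completion time = 86

86


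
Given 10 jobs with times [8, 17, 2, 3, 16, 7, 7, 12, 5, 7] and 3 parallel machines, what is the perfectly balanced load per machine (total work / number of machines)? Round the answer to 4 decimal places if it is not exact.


Total processing time = 8 + 17 + 2 + 3 + 16 + 7 + 7 + 12 + 5 + 7 = 84
Number of machines = 3
Ideal balanced load = 84 / 3 = 28.0

28.0


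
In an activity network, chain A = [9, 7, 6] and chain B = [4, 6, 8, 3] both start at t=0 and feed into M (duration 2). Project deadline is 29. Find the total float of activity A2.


Forward pass: ES(A2) = sum of predecessors on chain A = 9
EF = ES + duration = 9 + 7 = 16
Backward pass: LF(M) = deadline = 29; LS(M) = 29 - 2 = 27
LF(A2) = LS(M) - sum(successors on chain A) = 27 - 6 = 21
LS = LF - duration = 21 - 7 = 14
Total float = LS - ES = 14 - 9 = 5

5


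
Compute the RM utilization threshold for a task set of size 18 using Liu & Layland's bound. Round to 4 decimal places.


Compute 2^(1/18) = 1.0392592260
Subtract 1: 1.0392592260 - 1 = 0.0392592260
Multiply by n: 18 * 0.0392592260 = 0.7066660680
Round to 4 dp: 0.7067

0.7067


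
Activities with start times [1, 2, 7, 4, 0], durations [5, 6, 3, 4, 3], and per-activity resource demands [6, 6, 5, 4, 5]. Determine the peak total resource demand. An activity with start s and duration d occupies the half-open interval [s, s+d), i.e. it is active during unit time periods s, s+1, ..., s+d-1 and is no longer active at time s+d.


Each activity i is active on [start_i, start_i + duration_i).
Compute total resource usage per time slot:
  t=0: active resources = [5], total = 5
  t=1: active resources = [6, 5], total = 11
  t=2: active resources = [6, 6, 5], total = 17
  t=3: active resources = [6, 6], total = 12
  t=4: active resources = [6, 6, 4], total = 16
  t=5: active resources = [6, 6, 4], total = 16
  t=6: active resources = [6, 4], total = 10
  t=7: active resources = [6, 5, 4], total = 15
  t=8: active resources = [5], total = 5
  t=9: active resources = [5], total = 5
Peak resource demand = 17

17


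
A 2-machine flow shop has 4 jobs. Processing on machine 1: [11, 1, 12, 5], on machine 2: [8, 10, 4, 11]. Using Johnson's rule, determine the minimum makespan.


Apply Johnson's rule:
  Group 1 (a <= b): [(2, 1, 10), (4, 5, 11)]
  Group 2 (a > b): [(1, 11, 8), (3, 12, 4)]
Optimal job order: [2, 4, 1, 3]
Schedule:
  Job 2: M1 done at 1, M2 done at 11
  Job 4: M1 done at 6, M2 done at 22
  Job 1: M1 done at 17, M2 done at 30
  Job 3: M1 done at 29, M2 done at 34
Makespan = 34

34


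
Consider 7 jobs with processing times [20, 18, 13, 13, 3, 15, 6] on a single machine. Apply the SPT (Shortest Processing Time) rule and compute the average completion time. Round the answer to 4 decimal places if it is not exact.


Sort jobs by processing time (SPT order): [3, 6, 13, 13, 15, 18, 20]
Compute completion times sequentially:
  Job 1: processing = 3, completes at 3
  Job 2: processing = 6, completes at 9
  Job 3: processing = 13, completes at 22
  Job 4: processing = 13, completes at 35
  Job 5: processing = 15, completes at 50
  Job 6: processing = 18, completes at 68
  Job 7: processing = 20, completes at 88
Sum of completion times = 275
Average completion time = 275/7 = 39.2857

39.2857


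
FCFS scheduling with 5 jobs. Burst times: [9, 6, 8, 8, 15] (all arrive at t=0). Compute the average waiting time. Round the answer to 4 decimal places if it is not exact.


FCFS order (as given): [9, 6, 8, 8, 15]
Waiting times:
  Job 1: wait = 0
  Job 2: wait = 9
  Job 3: wait = 15
  Job 4: wait = 23
  Job 5: wait = 31
Sum of waiting times = 78
Average waiting time = 78/5 = 15.6

15.6


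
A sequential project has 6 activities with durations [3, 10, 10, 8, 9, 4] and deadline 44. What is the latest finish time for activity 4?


LF(activity 4) = deadline - sum of successor durations
Successors: activities 5 through 6 with durations [9, 4]
Sum of successor durations = 13
LF = 44 - 13 = 31

31


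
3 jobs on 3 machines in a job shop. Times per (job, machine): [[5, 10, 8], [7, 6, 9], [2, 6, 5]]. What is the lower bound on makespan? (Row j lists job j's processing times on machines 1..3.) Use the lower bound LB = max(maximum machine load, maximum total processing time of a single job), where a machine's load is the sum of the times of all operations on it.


Machine loads:
  Machine 1: 5 + 7 + 2 = 14
  Machine 2: 10 + 6 + 6 = 22
  Machine 3: 8 + 9 + 5 = 22
Max machine load = 22
Job totals:
  Job 1: 23
  Job 2: 22
  Job 3: 13
Max job total = 23
Lower bound = max(22, 23) = 23

23


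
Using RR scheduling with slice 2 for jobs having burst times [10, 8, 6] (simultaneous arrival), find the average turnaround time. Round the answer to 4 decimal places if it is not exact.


Time quantum = 2
Execution trace:
  J1 runs 2 units, time = 2
  J2 runs 2 units, time = 4
  J3 runs 2 units, time = 6
  J1 runs 2 units, time = 8
  J2 runs 2 units, time = 10
  J3 runs 2 units, time = 12
  J1 runs 2 units, time = 14
  J2 runs 2 units, time = 16
  J3 runs 2 units, time = 18
  J1 runs 2 units, time = 20
  J2 runs 2 units, time = 22
  J1 runs 2 units, time = 24
Finish times: [24, 22, 18]
Average turnaround = 64/3 = 21.3333

21.3333


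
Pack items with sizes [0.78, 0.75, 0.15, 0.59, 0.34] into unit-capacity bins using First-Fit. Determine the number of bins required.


Place items sequentially using First-Fit:
  Item 0.78 -> new Bin 1
  Item 0.75 -> new Bin 2
  Item 0.15 -> Bin 1 (now 0.93)
  Item 0.59 -> new Bin 3
  Item 0.34 -> Bin 3 (now 0.93)
Total bins used = 3

3


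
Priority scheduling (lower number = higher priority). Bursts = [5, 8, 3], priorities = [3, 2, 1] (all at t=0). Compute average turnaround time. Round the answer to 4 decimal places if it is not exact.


Sort by priority (ascending = highest first):
Order: [(1, 3), (2, 8), (3, 5)]
Completion times:
  Priority 1, burst=3, C=3
  Priority 2, burst=8, C=11
  Priority 3, burst=5, C=16
Average turnaround = 30/3 = 10.0

10.0


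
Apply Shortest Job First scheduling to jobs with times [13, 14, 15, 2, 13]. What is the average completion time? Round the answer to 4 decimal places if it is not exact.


SJF order (ascending): [2, 13, 13, 14, 15]
Completion times:
  Job 1: burst=2, C=2
  Job 2: burst=13, C=15
  Job 3: burst=13, C=28
  Job 4: burst=14, C=42
  Job 5: burst=15, C=57
Average completion = 144/5 = 28.8

28.8


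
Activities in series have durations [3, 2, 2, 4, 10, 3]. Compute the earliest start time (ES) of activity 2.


Activity 2 starts after activities 1 through 1 complete.
Predecessor durations: [3]
ES = 3 = 3

3


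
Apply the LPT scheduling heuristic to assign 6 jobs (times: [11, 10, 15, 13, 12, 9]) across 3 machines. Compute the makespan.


Sort jobs in decreasing order (LPT): [15, 13, 12, 11, 10, 9]
Assign each job to the least loaded machine:
  Machine 1: jobs [15, 9], load = 24
  Machine 2: jobs [13, 10], load = 23
  Machine 3: jobs [12, 11], load = 23
Makespan = max load = 24

24


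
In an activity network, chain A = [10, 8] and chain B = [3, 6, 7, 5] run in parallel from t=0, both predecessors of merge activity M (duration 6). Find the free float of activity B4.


ES(B4) = sum of predecessors on chain B = 16
EF(B4) = ES + duration = 16 + 5 = 21
Successor of B4 is M. ES(M) = max(sum(A), sum(B)) = max(18, 21) = 21
Free float = ES(successor) - EF(current) = 21 - 21 = 0

0


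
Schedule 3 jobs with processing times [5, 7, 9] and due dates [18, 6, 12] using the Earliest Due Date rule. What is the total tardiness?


Sort by due date (EDD order): [(7, 6), (9, 12), (5, 18)]
Compute completion times and tardiness:
  Job 1: p=7, d=6, C=7, tardiness=max(0,7-6)=1
  Job 2: p=9, d=12, C=16, tardiness=max(0,16-12)=4
  Job 3: p=5, d=18, C=21, tardiness=max(0,21-18)=3
Total tardiness = 8

8


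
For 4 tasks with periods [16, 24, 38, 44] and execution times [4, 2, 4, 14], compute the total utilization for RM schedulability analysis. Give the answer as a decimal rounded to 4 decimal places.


Compute individual utilizations (exact fractions):
  Task 1: C/T = 4/16 = 1/4 (approx. 0.25)
  Task 2: C/T = 2/24 = 1/12 (approx. 0.0833)
  Task 3: C/T = 4/38 = 2/19 (approx. 0.1053)
  Task 4: C/T = 14/44 = 7/22 (approx. 0.3182)
Total utilization U = 1/4 + 1/12 + 2/19 + 7/22 = 949/1254
Rounded to 4 decimal places: U = 0.7568
RM (Liu & Layland) bound for 4 tasks = 0.756828; compare with U = 949/1254 (approx. 0.756778)
U <= bound, so schedulable by RM sufficient condition.

0.7568


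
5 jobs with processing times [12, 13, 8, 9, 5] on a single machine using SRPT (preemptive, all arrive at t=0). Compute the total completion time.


Since all jobs arrive at t=0, SRPT equals SPT ordering.
SPT order: [5, 8, 9, 12, 13]
Completion times:
  Job 1: p=5, C=5
  Job 2: p=8, C=13
  Job 3: p=9, C=22
  Job 4: p=12, C=34
  Job 5: p=13, C=47
Total completion time = 5 + 13 + 22 + 34 + 47 = 121

121


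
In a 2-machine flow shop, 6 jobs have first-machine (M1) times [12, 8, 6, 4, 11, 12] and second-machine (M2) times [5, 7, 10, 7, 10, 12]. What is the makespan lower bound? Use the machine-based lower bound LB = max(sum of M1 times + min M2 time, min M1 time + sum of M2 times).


LB1 = sum(M1 times) + min(M2 times) = 53 + 5 = 58
LB2 = min(M1 times) + sum(M2 times) = 4 + 51 = 55
Lower bound = max(LB1, LB2) = max(58, 55) = 58

58


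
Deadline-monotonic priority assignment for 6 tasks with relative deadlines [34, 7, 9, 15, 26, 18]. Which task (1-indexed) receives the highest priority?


Sort tasks by relative deadline (ascending):
  Task 2: deadline = 7
  Task 3: deadline = 9
  Task 4: deadline = 15
  Task 6: deadline = 18
  Task 5: deadline = 26
  Task 1: deadline = 34
Priority order (highest first): [2, 3, 4, 6, 5, 1]
Highest priority task = 2

2


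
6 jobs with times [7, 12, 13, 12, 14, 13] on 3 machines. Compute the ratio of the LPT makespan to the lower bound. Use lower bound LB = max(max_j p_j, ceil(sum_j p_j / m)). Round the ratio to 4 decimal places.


LPT order: [14, 13, 13, 12, 12, 7]
Machine loads after assignment: [21, 25, 25]
LPT makespan = 25
Lower bound = max(max_job, ceil(total/3)) = max(14, 24) = 24
Ratio = 25 / 24 = 1.0417

1.0417


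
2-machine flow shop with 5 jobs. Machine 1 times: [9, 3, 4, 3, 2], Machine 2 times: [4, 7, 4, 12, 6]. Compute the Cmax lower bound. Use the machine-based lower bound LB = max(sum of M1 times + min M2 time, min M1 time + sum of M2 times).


LB1 = sum(M1 times) + min(M2 times) = 21 + 4 = 25
LB2 = min(M1 times) + sum(M2 times) = 2 + 33 = 35
Lower bound = max(LB1, LB2) = max(25, 35) = 35

35


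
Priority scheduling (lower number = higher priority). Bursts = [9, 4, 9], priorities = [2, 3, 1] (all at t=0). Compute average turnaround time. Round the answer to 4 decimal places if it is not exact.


Sort by priority (ascending = highest first):
Order: [(1, 9), (2, 9), (3, 4)]
Completion times:
  Priority 1, burst=9, C=9
  Priority 2, burst=9, C=18
  Priority 3, burst=4, C=22
Average turnaround = 49/3 = 16.3333

16.3333


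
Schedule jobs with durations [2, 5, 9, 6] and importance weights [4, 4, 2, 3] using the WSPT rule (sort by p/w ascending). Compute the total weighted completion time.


Compute p/w ratios and sort ascending (WSPT): [(2, 4), (5, 4), (6, 3), (9, 2)]
Compute weighted completion times:
  Job (p=2,w=4): C=2, w*C=4*2=8
  Job (p=5,w=4): C=7, w*C=4*7=28
  Job (p=6,w=3): C=13, w*C=3*13=39
  Job (p=9,w=2): C=22, w*C=2*22=44
Total weighted completion time = 119

119


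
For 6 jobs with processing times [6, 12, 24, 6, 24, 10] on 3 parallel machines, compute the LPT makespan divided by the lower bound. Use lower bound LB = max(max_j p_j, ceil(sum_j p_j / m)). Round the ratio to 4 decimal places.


LPT order: [24, 24, 12, 10, 6, 6]
Machine loads after assignment: [30, 24, 28]
LPT makespan = 30
Lower bound = max(max_job, ceil(total/3)) = max(24, 28) = 28
Ratio = 30 / 28 = 1.0714

1.0714


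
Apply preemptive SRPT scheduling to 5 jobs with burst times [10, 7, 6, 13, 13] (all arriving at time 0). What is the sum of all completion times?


Since all jobs arrive at t=0, SRPT equals SPT ordering.
SPT order: [6, 7, 10, 13, 13]
Completion times:
  Job 1: p=6, C=6
  Job 2: p=7, C=13
  Job 3: p=10, C=23
  Job 4: p=13, C=36
  Job 5: p=13, C=49
Total completion time = 6 + 13 + 23 + 36 + 49 = 127

127


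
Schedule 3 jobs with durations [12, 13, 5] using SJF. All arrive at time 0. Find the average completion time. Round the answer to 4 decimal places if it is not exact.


SJF order (ascending): [5, 12, 13]
Completion times:
  Job 1: burst=5, C=5
  Job 2: burst=12, C=17
  Job 3: burst=13, C=30
Average completion = 52/3 = 17.3333

17.3333


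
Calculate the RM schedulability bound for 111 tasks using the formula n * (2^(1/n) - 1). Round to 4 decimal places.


Compute 2^(1/111) = 1.0062641072
Subtract 1: 1.0062641072 - 1 = 0.0062641072
Multiply by n: 111 * 0.0062641072 = 0.6953158992
Round to 4 dp: 0.6953

0.6953


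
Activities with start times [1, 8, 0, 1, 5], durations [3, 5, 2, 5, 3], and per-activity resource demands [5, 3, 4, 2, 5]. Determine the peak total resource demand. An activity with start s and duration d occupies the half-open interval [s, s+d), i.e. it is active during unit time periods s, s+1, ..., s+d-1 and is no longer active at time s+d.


Each activity i is active on [start_i, start_i + duration_i).
Compute total resource usage per time slot:
  t=0: active resources = [4], total = 4
  t=1: active resources = [5, 4, 2], total = 11
  t=2: active resources = [5, 2], total = 7
  t=3: active resources = [5, 2], total = 7
  t=4: active resources = [2], total = 2
  t=5: active resources = [2, 5], total = 7
  t=6: active resources = [5], total = 5
  t=7: active resources = [5], total = 5
  t=8: active resources = [3], total = 3
  t=9: active resources = [3], total = 3
  t=10: active resources = [3], total = 3
  t=11: active resources = [3], total = 3
  t=12: active resources = [3], total = 3
Peak resource demand = 11

11


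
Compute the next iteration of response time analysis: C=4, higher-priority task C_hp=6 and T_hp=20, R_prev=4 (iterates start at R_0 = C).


R_next = C + ceil(R_prev / T_hp) * C_hp
ceil(4 / 20) = ceil(0.2) = 1
Interference = 1 * 6 = 6
R_next = 4 + 6 = 10

10


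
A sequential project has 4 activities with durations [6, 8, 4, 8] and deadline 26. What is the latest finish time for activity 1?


LF(activity 1) = deadline - sum of successor durations
Successors: activities 2 through 4 with durations [8, 4, 8]
Sum of successor durations = 20
LF = 26 - 20 = 6

6


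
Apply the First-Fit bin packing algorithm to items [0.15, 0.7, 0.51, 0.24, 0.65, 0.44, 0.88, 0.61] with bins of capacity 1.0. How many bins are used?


Place items sequentially using First-Fit:
  Item 0.15 -> new Bin 1
  Item 0.7 -> Bin 1 (now 0.85)
  Item 0.51 -> new Bin 2
  Item 0.24 -> Bin 2 (now 0.75)
  Item 0.65 -> new Bin 3
  Item 0.44 -> new Bin 4
  Item 0.88 -> new Bin 5
  Item 0.61 -> new Bin 6
Total bins used = 6

6


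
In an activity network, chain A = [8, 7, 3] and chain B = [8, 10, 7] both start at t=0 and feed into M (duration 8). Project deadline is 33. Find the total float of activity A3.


Forward pass: ES(A3) = sum of predecessors on chain A = 15
EF = ES + duration = 15 + 3 = 18
Backward pass: LF(M) = deadline = 33; LS(M) = 33 - 8 = 25
LF(A3) = LS(M) - sum(successors on chain A) = 25 - 0 = 25
LS = LF - duration = 25 - 3 = 22
Total float = LS - ES = 22 - 15 = 7

7


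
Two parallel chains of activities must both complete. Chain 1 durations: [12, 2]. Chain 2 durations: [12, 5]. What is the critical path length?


Path A total = 12 + 2 = 14
Path B total = 12 + 5 = 17
Critical path = longest path = max(14, 17) = 17

17


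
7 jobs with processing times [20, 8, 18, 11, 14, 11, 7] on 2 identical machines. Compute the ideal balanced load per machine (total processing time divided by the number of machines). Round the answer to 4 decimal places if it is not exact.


Total processing time = 20 + 8 + 18 + 11 + 14 + 11 + 7 = 89
Number of machines = 2
Ideal balanced load = 89 / 2 = 44.5

44.5


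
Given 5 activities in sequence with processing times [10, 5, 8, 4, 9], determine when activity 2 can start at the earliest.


Activity 2 starts after activities 1 through 1 complete.
Predecessor durations: [10]
ES = 10 = 10

10


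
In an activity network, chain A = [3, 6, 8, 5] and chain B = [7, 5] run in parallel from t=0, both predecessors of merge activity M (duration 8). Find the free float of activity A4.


ES(A4) = sum of predecessors on chain A = 17
EF(A4) = ES + duration = 17 + 5 = 22
Successor of A4 is M. ES(M) = max(sum(A), sum(B)) = max(22, 12) = 22
Free float = ES(successor) - EF(current) = 22 - 22 = 0

0


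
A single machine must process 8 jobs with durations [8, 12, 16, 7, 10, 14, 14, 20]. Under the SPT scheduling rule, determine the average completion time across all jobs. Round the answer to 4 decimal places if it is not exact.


Sort jobs by processing time (SPT order): [7, 8, 10, 12, 14, 14, 16, 20]
Compute completion times sequentially:
  Job 1: processing = 7, completes at 7
  Job 2: processing = 8, completes at 15
  Job 3: processing = 10, completes at 25
  Job 4: processing = 12, completes at 37
  Job 5: processing = 14, completes at 51
  Job 6: processing = 14, completes at 65
  Job 7: processing = 16, completes at 81
  Job 8: processing = 20, completes at 101
Sum of completion times = 382
Average completion time = 382/8 = 47.75

47.75


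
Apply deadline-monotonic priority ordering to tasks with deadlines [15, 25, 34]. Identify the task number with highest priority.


Sort tasks by relative deadline (ascending):
  Task 1: deadline = 15
  Task 2: deadline = 25
  Task 3: deadline = 34
Priority order (highest first): [1, 2, 3]
Highest priority task = 1

1


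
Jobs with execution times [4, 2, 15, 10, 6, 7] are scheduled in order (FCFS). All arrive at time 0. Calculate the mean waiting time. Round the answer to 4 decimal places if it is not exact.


FCFS order (as given): [4, 2, 15, 10, 6, 7]
Waiting times:
  Job 1: wait = 0
  Job 2: wait = 4
  Job 3: wait = 6
  Job 4: wait = 21
  Job 5: wait = 31
  Job 6: wait = 37
Sum of waiting times = 99
Average waiting time = 99/6 = 16.5

16.5


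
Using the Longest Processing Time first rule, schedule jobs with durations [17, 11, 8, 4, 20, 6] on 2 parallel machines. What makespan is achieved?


Sort jobs in decreasing order (LPT): [20, 17, 11, 8, 6, 4]
Assign each job to the least loaded machine:
  Machine 1: jobs [20, 8, 6], load = 34
  Machine 2: jobs [17, 11, 4], load = 32
Makespan = max load = 34

34


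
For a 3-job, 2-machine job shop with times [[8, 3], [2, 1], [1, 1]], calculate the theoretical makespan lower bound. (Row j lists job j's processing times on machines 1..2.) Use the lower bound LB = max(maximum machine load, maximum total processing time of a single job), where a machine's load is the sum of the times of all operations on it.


Machine loads:
  Machine 1: 8 + 2 + 1 = 11
  Machine 2: 3 + 1 + 1 = 5
Max machine load = 11
Job totals:
  Job 1: 11
  Job 2: 3
  Job 3: 2
Max job total = 11
Lower bound = max(11, 11) = 11

11


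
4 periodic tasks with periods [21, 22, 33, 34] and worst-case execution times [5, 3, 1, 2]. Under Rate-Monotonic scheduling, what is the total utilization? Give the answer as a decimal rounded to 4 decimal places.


Compute individual utilizations (exact fractions):
  Task 1: C/T = 5/21 (approx. 0.2381)
  Task 2: C/T = 3/22 (approx. 0.1364)
  Task 3: C/T = 1/33 (approx. 0.0303)
  Task 4: C/T = 2/34 = 1/17 (approx. 0.0588)
Total utilization U = 5/21 + 3/22 + 1/33 + 1/17 = 331/714
Rounded to 4 decimal places: U = 0.4636
RM (Liu & Layland) bound for 4 tasks = 0.756828; compare with U = 331/714 (approx. 0.463585)
U <= bound, so schedulable by RM sufficient condition.

0.4636


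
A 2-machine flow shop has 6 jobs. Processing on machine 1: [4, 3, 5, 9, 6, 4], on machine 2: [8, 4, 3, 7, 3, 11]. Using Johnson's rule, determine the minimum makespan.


Apply Johnson's rule:
  Group 1 (a <= b): [(2, 3, 4), (1, 4, 8), (6, 4, 11)]
  Group 2 (a > b): [(4, 9, 7), (3, 5, 3), (5, 6, 3)]
Optimal job order: [2, 1, 6, 4, 3, 5]
Schedule:
  Job 2: M1 done at 3, M2 done at 7
  Job 1: M1 done at 7, M2 done at 15
  Job 6: M1 done at 11, M2 done at 26
  Job 4: M1 done at 20, M2 done at 33
  Job 3: M1 done at 25, M2 done at 36
  Job 5: M1 done at 31, M2 done at 39
Makespan = 39

39


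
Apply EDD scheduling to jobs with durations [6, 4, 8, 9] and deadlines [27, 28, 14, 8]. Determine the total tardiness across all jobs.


Sort by due date (EDD order): [(9, 8), (8, 14), (6, 27), (4, 28)]
Compute completion times and tardiness:
  Job 1: p=9, d=8, C=9, tardiness=max(0,9-8)=1
  Job 2: p=8, d=14, C=17, tardiness=max(0,17-14)=3
  Job 3: p=6, d=27, C=23, tardiness=max(0,23-27)=0
  Job 4: p=4, d=28, C=27, tardiness=max(0,27-28)=0
Total tardiness = 4

4


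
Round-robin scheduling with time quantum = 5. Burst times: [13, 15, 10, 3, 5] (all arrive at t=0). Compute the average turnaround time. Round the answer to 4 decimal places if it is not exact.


Time quantum = 5
Execution trace:
  J1 runs 5 units, time = 5
  J2 runs 5 units, time = 10
  J3 runs 5 units, time = 15
  J4 runs 3 units, time = 18
  J5 runs 5 units, time = 23
  J1 runs 5 units, time = 28
  J2 runs 5 units, time = 33
  J3 runs 5 units, time = 38
  J1 runs 3 units, time = 41
  J2 runs 5 units, time = 46
Finish times: [41, 46, 38, 18, 23]
Average turnaround = 166/5 = 33.2

33.2


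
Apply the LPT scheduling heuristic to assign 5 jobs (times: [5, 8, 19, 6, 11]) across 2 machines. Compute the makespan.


Sort jobs in decreasing order (LPT): [19, 11, 8, 6, 5]
Assign each job to the least loaded machine:
  Machine 1: jobs [19, 6], load = 25
  Machine 2: jobs [11, 8, 5], load = 24
Makespan = max load = 25

25


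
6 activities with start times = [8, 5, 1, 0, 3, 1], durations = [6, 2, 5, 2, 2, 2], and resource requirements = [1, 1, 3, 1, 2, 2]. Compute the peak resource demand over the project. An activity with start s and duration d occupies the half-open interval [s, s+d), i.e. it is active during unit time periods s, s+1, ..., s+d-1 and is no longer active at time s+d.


Each activity i is active on [start_i, start_i + duration_i).
Compute total resource usage per time slot:
  t=0: active resources = [1], total = 1
  t=1: active resources = [3, 1, 2], total = 6
  t=2: active resources = [3, 2], total = 5
  t=3: active resources = [3, 2], total = 5
  t=4: active resources = [3, 2], total = 5
  t=5: active resources = [1, 3], total = 4
  t=6: active resources = [1], total = 1
  t=7: active resources = [], total = 0
  t=8: active resources = [1], total = 1
  t=9: active resources = [1], total = 1
  t=10: active resources = [1], total = 1
  t=11: active resources = [1], total = 1
  t=12: active resources = [1], total = 1
  t=13: active resources = [1], total = 1
Peak resource demand = 6

6


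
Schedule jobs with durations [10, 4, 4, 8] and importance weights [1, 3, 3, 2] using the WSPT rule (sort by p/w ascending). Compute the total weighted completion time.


Compute p/w ratios and sort ascending (WSPT): [(4, 3), (4, 3), (8, 2), (10, 1)]
Compute weighted completion times:
  Job (p=4,w=3): C=4, w*C=3*4=12
  Job (p=4,w=3): C=8, w*C=3*8=24
  Job (p=8,w=2): C=16, w*C=2*16=32
  Job (p=10,w=1): C=26, w*C=1*26=26
Total weighted completion time = 94

94


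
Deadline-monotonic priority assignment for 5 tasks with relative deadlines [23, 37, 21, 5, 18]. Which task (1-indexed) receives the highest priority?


Sort tasks by relative deadline (ascending):
  Task 4: deadline = 5
  Task 5: deadline = 18
  Task 3: deadline = 21
  Task 1: deadline = 23
  Task 2: deadline = 37
Priority order (highest first): [4, 5, 3, 1, 2]
Highest priority task = 4

4


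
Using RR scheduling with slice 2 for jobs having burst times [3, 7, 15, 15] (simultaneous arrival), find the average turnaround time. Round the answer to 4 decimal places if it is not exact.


Time quantum = 2
Execution trace:
  J1 runs 2 units, time = 2
  J2 runs 2 units, time = 4
  J3 runs 2 units, time = 6
  J4 runs 2 units, time = 8
  J1 runs 1 units, time = 9
  J2 runs 2 units, time = 11
  J3 runs 2 units, time = 13
  J4 runs 2 units, time = 15
  J2 runs 2 units, time = 17
  J3 runs 2 units, time = 19
  J4 runs 2 units, time = 21
  J2 runs 1 units, time = 22
  J3 runs 2 units, time = 24
  J4 runs 2 units, time = 26
  J3 runs 2 units, time = 28
  J4 runs 2 units, time = 30
  J3 runs 2 units, time = 32
  J4 runs 2 units, time = 34
  J3 runs 2 units, time = 36
  J4 runs 2 units, time = 38
  J3 runs 1 units, time = 39
  J4 runs 1 units, time = 40
Finish times: [9, 22, 39, 40]
Average turnaround = 110/4 = 27.5

27.5


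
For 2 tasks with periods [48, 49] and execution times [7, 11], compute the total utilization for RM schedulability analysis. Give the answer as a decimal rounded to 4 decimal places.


Compute individual utilizations (exact fractions):
  Task 1: C/T = 7/48 (approx. 0.1458)
  Task 2: C/T = 11/49 (approx. 0.2245)
Total utilization U = 7/48 + 11/49 = 871/2352
Rounded to 4 decimal places: U = 0.3703
RM (Liu & Layland) bound for 2 tasks = 0.828427; compare with U = 871/2352 (approx. 0.370323)
U <= bound, so schedulable by RM sufficient condition.

0.3703


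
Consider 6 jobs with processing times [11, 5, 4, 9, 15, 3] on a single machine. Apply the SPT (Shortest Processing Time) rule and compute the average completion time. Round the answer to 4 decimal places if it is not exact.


Sort jobs by processing time (SPT order): [3, 4, 5, 9, 11, 15]
Compute completion times sequentially:
  Job 1: processing = 3, completes at 3
  Job 2: processing = 4, completes at 7
  Job 3: processing = 5, completes at 12
  Job 4: processing = 9, completes at 21
  Job 5: processing = 11, completes at 32
  Job 6: processing = 15, completes at 47
Sum of completion times = 122
Average completion time = 122/6 = 20.3333

20.3333


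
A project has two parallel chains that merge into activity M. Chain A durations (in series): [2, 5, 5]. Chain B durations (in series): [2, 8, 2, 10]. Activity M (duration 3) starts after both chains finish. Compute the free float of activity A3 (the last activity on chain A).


ES(A3) = sum of predecessors on chain A = 7
EF(A3) = ES + duration = 7 + 5 = 12
Successor of A3 is M. ES(M) = max(sum(A), sum(B)) = max(12, 22) = 22
Free float = ES(successor) - EF(current) = 22 - 12 = 10

10


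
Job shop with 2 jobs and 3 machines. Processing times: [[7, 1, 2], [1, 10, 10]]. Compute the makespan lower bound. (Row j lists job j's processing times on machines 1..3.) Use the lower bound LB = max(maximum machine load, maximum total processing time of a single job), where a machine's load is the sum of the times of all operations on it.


Machine loads:
  Machine 1: 7 + 1 = 8
  Machine 2: 1 + 10 = 11
  Machine 3: 2 + 10 = 12
Max machine load = 12
Job totals:
  Job 1: 10
  Job 2: 21
Max job total = 21
Lower bound = max(12, 21) = 21

21


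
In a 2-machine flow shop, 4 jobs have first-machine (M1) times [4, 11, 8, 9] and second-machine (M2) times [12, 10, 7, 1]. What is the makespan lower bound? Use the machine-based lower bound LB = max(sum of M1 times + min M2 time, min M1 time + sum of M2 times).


LB1 = sum(M1 times) + min(M2 times) = 32 + 1 = 33
LB2 = min(M1 times) + sum(M2 times) = 4 + 30 = 34
Lower bound = max(LB1, LB2) = max(33, 34) = 34

34


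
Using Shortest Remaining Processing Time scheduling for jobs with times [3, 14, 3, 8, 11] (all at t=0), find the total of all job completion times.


Since all jobs arrive at t=0, SRPT equals SPT ordering.
SPT order: [3, 3, 8, 11, 14]
Completion times:
  Job 1: p=3, C=3
  Job 2: p=3, C=6
  Job 3: p=8, C=14
  Job 4: p=11, C=25
  Job 5: p=14, C=39
Total completion time = 3 + 6 + 14 + 25 + 39 = 87

87


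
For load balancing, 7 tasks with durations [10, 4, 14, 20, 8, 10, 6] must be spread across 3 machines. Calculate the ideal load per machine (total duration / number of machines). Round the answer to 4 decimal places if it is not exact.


Total processing time = 10 + 4 + 14 + 20 + 8 + 10 + 6 = 72
Number of machines = 3
Ideal balanced load = 72 / 3 = 24.0

24.0


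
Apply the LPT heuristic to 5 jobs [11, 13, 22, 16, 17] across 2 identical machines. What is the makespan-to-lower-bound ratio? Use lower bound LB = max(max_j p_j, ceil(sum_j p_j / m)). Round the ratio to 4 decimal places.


LPT order: [22, 17, 16, 13, 11]
Machine loads after assignment: [35, 44]
LPT makespan = 44
Lower bound = max(max_job, ceil(total/2)) = max(22, 40) = 40
Ratio = 44 / 40 = 1.1

1.1


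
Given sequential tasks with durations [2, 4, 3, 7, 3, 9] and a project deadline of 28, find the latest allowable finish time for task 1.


LF(activity 1) = deadline - sum of successor durations
Successors: activities 2 through 6 with durations [4, 3, 7, 3, 9]
Sum of successor durations = 26
LF = 28 - 26 = 2

2


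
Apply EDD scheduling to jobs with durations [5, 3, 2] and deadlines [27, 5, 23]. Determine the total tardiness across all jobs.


Sort by due date (EDD order): [(3, 5), (2, 23), (5, 27)]
Compute completion times and tardiness:
  Job 1: p=3, d=5, C=3, tardiness=max(0,3-5)=0
  Job 2: p=2, d=23, C=5, tardiness=max(0,5-23)=0
  Job 3: p=5, d=27, C=10, tardiness=max(0,10-27)=0
Total tardiness = 0

0


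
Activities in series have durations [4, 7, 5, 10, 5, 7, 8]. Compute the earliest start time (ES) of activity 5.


Activity 5 starts after activities 1 through 4 complete.
Predecessor durations: [4, 7, 5, 10]
ES = 4 + 7 + 5 + 10 = 26

26


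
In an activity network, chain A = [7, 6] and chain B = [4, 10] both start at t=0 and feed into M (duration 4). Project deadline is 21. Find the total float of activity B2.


Forward pass: ES(B2) = sum of predecessors on chain B = 4
EF = ES + duration = 4 + 10 = 14
Backward pass: LF(M) = deadline = 21; LS(M) = 21 - 4 = 17
LF(B2) = LS(M) - sum(successors on chain B) = 17 - 0 = 17
LS = LF - duration = 17 - 10 = 7
Total float = LS - ES = 7 - 4 = 3

3


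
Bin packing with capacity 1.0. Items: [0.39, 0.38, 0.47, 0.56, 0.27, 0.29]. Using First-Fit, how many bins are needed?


Place items sequentially using First-Fit:
  Item 0.39 -> new Bin 1
  Item 0.38 -> Bin 1 (now 0.77)
  Item 0.47 -> new Bin 2
  Item 0.56 -> new Bin 3
  Item 0.27 -> Bin 2 (now 0.74)
  Item 0.29 -> Bin 3 (now 0.85)
Total bins used = 3

3


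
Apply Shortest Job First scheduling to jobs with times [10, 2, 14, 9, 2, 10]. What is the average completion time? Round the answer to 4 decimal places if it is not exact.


SJF order (ascending): [2, 2, 9, 10, 10, 14]
Completion times:
  Job 1: burst=2, C=2
  Job 2: burst=2, C=4
  Job 3: burst=9, C=13
  Job 4: burst=10, C=23
  Job 5: burst=10, C=33
  Job 6: burst=14, C=47
Average completion = 122/6 = 20.3333

20.3333


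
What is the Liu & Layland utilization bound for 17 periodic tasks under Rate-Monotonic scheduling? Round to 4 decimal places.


Compute 2^(1/17) = 1.0416160107
Subtract 1: 1.0416160107 - 1 = 0.0416160107
Multiply by n: 17 * 0.0416160107 = 0.7074721819
Round to 4 dp: 0.7075

0.7075


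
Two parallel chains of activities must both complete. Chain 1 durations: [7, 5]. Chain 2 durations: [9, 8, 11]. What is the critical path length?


Path A total = 7 + 5 = 12
Path B total = 9 + 8 + 11 = 28
Critical path = longest path = max(12, 28) = 28

28


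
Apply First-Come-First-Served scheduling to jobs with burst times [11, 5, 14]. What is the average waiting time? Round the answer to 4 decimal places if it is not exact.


FCFS order (as given): [11, 5, 14]
Waiting times:
  Job 1: wait = 0
  Job 2: wait = 11
  Job 3: wait = 16
Sum of waiting times = 27
Average waiting time = 27/3 = 9.0

9.0


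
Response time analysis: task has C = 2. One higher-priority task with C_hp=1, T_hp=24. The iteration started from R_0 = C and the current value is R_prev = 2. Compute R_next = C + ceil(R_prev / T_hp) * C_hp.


R_next = C + ceil(R_prev / T_hp) * C_hp
ceil(2 / 24) = ceil(0.0833) = 1
Interference = 1 * 1 = 1
R_next = 2 + 1 = 3

3


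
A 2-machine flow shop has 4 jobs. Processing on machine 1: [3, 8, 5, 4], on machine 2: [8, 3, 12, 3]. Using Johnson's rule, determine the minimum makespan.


Apply Johnson's rule:
  Group 1 (a <= b): [(1, 3, 8), (3, 5, 12)]
  Group 2 (a > b): [(2, 8, 3), (4, 4, 3)]
Optimal job order: [1, 3, 2, 4]
Schedule:
  Job 1: M1 done at 3, M2 done at 11
  Job 3: M1 done at 8, M2 done at 23
  Job 2: M1 done at 16, M2 done at 26
  Job 4: M1 done at 20, M2 done at 29
Makespan = 29

29


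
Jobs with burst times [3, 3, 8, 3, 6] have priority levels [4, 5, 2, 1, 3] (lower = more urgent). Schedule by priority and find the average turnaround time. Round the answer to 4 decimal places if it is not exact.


Sort by priority (ascending = highest first):
Order: [(1, 3), (2, 8), (3, 6), (4, 3), (5, 3)]
Completion times:
  Priority 1, burst=3, C=3
  Priority 2, burst=8, C=11
  Priority 3, burst=6, C=17
  Priority 4, burst=3, C=20
  Priority 5, burst=3, C=23
Average turnaround = 74/5 = 14.8

14.8


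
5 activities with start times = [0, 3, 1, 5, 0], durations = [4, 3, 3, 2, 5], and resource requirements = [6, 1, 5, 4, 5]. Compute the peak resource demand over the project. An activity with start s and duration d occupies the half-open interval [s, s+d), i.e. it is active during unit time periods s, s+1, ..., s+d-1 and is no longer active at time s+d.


Each activity i is active on [start_i, start_i + duration_i).
Compute total resource usage per time slot:
  t=0: active resources = [6, 5], total = 11
  t=1: active resources = [6, 5, 5], total = 16
  t=2: active resources = [6, 5, 5], total = 16
  t=3: active resources = [6, 1, 5, 5], total = 17
  t=4: active resources = [1, 5], total = 6
  t=5: active resources = [1, 4], total = 5
  t=6: active resources = [4], total = 4
Peak resource demand = 17

17
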